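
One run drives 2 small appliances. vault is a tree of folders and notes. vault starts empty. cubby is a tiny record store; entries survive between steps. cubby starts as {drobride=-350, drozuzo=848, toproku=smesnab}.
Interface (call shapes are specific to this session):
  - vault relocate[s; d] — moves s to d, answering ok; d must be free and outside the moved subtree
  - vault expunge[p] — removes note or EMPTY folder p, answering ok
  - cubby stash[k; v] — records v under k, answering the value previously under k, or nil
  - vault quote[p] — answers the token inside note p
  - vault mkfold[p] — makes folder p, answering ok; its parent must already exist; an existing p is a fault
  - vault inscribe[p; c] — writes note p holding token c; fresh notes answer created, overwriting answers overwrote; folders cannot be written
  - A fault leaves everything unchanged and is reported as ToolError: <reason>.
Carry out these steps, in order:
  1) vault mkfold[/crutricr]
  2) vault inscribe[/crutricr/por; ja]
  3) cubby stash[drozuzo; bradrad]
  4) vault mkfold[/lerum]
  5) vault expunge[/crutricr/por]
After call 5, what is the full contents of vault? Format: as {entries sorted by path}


Answer: {crutricr/, lerum/}

Derivation:
[in] vault mkfold p: /crutricr
= ok
[in] vault inscribe p: /crutricr/por c: ja
= created
[in] cubby stash k: drozuzo v: bradrad
= 848
[in] vault mkfold p: /lerum
= ok
[in] vault expunge p: /crutricr/por
= ok


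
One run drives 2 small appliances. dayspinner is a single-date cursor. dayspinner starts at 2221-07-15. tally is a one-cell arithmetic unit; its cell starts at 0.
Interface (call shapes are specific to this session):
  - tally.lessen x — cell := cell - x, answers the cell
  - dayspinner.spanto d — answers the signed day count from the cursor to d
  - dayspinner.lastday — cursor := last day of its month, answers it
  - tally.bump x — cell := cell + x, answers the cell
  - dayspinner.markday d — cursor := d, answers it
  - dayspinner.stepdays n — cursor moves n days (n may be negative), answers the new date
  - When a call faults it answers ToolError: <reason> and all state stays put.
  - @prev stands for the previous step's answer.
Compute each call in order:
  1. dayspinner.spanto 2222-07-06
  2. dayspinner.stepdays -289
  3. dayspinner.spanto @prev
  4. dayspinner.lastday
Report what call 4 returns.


CALL spanto[d=2222-07-06]
RET  356
CALL stepdays[n=-289]
RET  2220-09-29
CALL spanto[d=@prev]
RET  0
CALL lastday[]
RET  2220-09-30

Answer: 2220-09-30


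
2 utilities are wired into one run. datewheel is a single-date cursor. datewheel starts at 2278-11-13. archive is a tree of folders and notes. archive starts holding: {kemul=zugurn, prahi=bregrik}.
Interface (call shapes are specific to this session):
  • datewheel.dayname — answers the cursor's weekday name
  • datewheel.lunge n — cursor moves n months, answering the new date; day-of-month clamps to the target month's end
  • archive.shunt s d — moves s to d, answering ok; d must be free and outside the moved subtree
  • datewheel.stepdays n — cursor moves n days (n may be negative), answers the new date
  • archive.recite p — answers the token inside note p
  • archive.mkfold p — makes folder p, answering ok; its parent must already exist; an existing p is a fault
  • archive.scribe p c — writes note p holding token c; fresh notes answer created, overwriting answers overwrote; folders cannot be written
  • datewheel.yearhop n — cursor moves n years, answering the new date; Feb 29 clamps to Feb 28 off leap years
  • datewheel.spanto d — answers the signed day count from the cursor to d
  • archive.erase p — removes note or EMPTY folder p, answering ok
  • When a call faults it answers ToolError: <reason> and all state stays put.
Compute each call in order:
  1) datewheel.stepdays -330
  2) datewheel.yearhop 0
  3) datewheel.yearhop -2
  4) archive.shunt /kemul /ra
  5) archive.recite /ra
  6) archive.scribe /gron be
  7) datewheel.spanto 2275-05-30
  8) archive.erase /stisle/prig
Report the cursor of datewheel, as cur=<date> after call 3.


CALL stepdays[n→-330]
RET  2277-12-18
CALL yearhop[n→0]
RET  2277-12-18
CALL yearhop[n→-2]
RET  2275-12-18
CALL shunt[s→/kemul; d→/ra]
RET  ok
CALL recite[p→/ra]
RET  zugurn
CALL scribe[p→/gron; c→be]
RET  created
CALL spanto[d→2275-05-30]
RET  -202
CALL erase[p→/stisle/prig]
RET  ToolError: not found

Answer: cur=2275-12-18


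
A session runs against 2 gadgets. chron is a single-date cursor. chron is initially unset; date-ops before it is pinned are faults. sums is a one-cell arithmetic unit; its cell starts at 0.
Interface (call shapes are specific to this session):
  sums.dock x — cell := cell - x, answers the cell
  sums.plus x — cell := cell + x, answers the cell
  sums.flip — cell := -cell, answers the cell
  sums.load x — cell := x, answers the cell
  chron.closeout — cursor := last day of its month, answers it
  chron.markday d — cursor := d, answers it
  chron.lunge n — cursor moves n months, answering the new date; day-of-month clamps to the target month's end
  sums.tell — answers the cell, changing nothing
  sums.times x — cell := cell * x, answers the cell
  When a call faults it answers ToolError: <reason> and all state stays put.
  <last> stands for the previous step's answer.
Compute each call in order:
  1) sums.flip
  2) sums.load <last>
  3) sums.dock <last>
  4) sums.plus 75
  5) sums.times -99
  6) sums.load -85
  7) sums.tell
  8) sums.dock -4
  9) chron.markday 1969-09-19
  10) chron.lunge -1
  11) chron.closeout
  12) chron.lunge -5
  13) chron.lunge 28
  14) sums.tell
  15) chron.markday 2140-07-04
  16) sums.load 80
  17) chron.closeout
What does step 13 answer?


Answer: 1971-07-31

Derivation:
Act: sums.flip[]
Obs: 0
Act: sums.load[x: <last>]
Obs: 0
Act: sums.dock[x: <last>]
Obs: 0
Act: sums.plus[x: 75]
Obs: 75
Act: sums.times[x: -99]
Obs: -7425
Act: sums.load[x: -85]
Obs: -85
Act: sums.tell[]
Obs: -85
Act: sums.dock[x: -4]
Obs: -81
Act: chron.markday[d: 1969-09-19]
Obs: 1969-09-19
Act: chron.lunge[n: -1]
Obs: 1969-08-19
Act: chron.closeout[]
Obs: 1969-08-31
Act: chron.lunge[n: -5]
Obs: 1969-03-31
Act: chron.lunge[n: 28]
Obs: 1971-07-31
Act: sums.tell[]
Obs: -81
Act: chron.markday[d: 2140-07-04]
Obs: 2140-07-04
Act: sums.load[x: 80]
Obs: 80
Act: chron.closeout[]
Obs: 2140-07-31


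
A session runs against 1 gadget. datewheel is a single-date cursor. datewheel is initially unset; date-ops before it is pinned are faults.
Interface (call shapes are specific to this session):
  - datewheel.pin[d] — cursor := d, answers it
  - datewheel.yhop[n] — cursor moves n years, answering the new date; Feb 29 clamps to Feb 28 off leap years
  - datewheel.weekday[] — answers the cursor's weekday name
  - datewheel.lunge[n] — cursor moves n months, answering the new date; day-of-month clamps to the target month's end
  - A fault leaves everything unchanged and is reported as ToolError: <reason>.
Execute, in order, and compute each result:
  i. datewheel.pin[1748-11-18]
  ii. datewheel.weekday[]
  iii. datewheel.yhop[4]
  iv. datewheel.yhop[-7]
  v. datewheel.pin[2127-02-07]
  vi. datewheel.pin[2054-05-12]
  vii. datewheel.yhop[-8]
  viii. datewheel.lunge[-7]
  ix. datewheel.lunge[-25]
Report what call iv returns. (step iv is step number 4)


Answer: 1745-11-18

Derivation:
[in] pin d→1748-11-18
[out] 1748-11-18
[in] weekday
[out] Monday
[in] yhop n→4
[out] 1752-11-18
[in] yhop n→-7
[out] 1745-11-18
[in] pin d→2127-02-07
[out] 2127-02-07
[in] pin d→2054-05-12
[out] 2054-05-12
[in] yhop n→-8
[out] 2046-05-12
[in] lunge n→-7
[out] 2045-10-12
[in] lunge n→-25
[out] 2043-09-12


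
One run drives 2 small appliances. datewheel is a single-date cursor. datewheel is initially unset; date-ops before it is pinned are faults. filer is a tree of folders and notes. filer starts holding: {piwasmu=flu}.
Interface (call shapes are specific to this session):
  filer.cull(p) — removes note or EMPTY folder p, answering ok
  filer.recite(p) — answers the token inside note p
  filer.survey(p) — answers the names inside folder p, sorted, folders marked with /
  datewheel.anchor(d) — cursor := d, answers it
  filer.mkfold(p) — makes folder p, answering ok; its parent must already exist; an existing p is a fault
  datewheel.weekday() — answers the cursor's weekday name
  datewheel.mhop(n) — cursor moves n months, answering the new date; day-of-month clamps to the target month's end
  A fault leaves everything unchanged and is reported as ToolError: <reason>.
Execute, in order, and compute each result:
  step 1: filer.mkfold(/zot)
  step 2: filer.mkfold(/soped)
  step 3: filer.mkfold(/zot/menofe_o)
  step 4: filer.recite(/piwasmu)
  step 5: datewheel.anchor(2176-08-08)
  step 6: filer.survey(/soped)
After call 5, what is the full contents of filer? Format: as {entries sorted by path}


! filer.mkfold(/zot) : ok
! filer.mkfold(/soped) : ok
! filer.mkfold(/zot/menofe_o) : ok
! filer.recite(/piwasmu) : flu
! datewheel.anchor(2176-08-08) : 2176-08-08
! filer.survey(/soped) : []

Answer: {piwasmu=flu, soped/, zot/, zot/menofe_o/}


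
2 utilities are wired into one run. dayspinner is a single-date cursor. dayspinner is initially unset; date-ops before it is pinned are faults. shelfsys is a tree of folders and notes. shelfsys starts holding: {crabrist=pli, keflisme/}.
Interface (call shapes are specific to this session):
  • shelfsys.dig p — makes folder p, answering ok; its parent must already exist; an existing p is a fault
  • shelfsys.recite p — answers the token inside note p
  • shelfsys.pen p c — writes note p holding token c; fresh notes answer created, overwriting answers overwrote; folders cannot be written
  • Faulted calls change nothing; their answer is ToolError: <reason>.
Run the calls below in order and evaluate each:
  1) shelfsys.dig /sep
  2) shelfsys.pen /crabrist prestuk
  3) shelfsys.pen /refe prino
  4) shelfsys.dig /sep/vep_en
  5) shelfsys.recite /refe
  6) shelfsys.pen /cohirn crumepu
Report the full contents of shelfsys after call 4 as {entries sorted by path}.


Answer: {crabrist=prestuk, keflisme/, refe=prino, sep/, sep/vep_en/}

Derivation:
-- 1. dig(p→/sep) ~> ok
-- 2. pen(p→/crabrist, c→prestuk) ~> overwrote
-- 3. pen(p→/refe, c→prino) ~> created
-- 4. dig(p→/sep/vep_en) ~> ok
-- 5. recite(p→/refe) ~> prino
-- 6. pen(p→/cohirn, c→crumepu) ~> created


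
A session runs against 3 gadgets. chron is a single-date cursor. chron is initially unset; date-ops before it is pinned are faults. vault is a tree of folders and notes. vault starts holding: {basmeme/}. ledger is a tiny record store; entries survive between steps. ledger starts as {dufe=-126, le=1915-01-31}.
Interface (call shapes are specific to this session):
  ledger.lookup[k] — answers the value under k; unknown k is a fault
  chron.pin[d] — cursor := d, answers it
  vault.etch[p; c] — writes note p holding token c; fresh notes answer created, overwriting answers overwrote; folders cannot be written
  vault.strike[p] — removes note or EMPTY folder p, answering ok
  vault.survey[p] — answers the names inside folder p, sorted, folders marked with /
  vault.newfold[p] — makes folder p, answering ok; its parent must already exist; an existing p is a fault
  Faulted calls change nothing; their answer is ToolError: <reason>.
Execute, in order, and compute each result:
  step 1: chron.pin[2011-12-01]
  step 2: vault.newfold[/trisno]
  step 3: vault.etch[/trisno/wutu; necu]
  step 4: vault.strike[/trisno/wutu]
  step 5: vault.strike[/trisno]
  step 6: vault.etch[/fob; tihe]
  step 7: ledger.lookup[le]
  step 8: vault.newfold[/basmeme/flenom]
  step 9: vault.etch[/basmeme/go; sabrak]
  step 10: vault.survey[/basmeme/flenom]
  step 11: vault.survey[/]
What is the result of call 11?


Answer: [basmeme/, fob]

Derivation:
~$ chron.pin 2011-12-01
[out] 2011-12-01
~$ vault.newfold /trisno
[out] ok
~$ vault.etch /trisno/wutu necu
[out] created
~$ vault.strike /trisno/wutu
[out] ok
~$ vault.strike /trisno
[out] ok
~$ vault.etch /fob tihe
[out] created
~$ ledger.lookup le
[out] 1915-01-31
~$ vault.newfold /basmeme/flenom
[out] ok
~$ vault.etch /basmeme/go sabrak
[out] created
~$ vault.survey /basmeme/flenom
[out] []
~$ vault.survey /
[out] [basmeme/, fob]


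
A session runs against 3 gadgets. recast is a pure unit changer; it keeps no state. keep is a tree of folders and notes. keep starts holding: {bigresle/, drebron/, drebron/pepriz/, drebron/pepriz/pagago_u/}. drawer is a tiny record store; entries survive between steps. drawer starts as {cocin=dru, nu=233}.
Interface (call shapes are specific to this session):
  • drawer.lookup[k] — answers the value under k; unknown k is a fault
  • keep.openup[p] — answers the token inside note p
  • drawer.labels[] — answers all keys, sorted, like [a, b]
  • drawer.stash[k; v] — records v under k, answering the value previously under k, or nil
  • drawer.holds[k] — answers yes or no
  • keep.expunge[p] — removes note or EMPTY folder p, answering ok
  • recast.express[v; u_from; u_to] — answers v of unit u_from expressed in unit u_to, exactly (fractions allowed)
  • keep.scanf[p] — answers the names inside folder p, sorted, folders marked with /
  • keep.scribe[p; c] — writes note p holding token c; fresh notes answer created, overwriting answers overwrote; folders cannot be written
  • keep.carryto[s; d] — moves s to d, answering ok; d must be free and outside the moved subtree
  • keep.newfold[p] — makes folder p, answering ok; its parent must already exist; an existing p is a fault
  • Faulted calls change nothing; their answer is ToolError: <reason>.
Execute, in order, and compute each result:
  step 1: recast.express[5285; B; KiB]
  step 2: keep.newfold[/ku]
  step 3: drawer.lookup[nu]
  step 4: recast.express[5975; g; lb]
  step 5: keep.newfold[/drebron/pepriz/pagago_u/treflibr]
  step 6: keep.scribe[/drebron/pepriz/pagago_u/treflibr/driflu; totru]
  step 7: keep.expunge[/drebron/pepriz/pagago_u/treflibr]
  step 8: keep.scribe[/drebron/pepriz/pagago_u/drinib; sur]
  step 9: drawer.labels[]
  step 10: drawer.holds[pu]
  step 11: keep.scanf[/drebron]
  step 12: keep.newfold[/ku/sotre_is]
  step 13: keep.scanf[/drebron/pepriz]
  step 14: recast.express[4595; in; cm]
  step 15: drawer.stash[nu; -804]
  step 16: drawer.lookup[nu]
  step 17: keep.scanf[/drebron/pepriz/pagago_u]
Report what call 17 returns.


Invoking express passing v=5285, u_from=B, u_to=KiB, → 5285/1024.
Invoking newfold passing p=/ku, which returns ok.
I call lookup passing k=nu, → 233.
Invoking express passing v=5975, u_from=g, u_to=lb, which returns 597500000/45359237.
Invoking newfold passing p=/drebron/pepriz/pagago_u/treflibr, → ok.
Next I call scribe passing p=/drebron/pepriz/pagago_u/treflibr/driflu, c=totru, and get created.
Using expunge passing p=/drebron/pepriz/pagago_u/treflibr, which returns ToolError: not empty.
I use scribe passing p=/drebron/pepriz/pagago_u/drinib, c=sur, and get created.
Invoking labels, yielding [cocin, nu].
I invoke holds passing k=pu, which returns no.
Now I run scanf passing p=/drebron: [pepriz/].
I invoke newfold passing p=/ku/sotre_is: ok.
Using scanf passing p=/drebron/pepriz: [pagago_u/].
I call express passing v=4595, u_from=in, u_to=cm, and get 116713/10.
Calling stash passing k=nu, v=-804, and observe 233.
I call lookup passing k=nu, — result: -804.
Using scanf passing p=/drebron/pepriz/pagago_u, giving [drinib, treflibr/].

Answer: [drinib, treflibr/]


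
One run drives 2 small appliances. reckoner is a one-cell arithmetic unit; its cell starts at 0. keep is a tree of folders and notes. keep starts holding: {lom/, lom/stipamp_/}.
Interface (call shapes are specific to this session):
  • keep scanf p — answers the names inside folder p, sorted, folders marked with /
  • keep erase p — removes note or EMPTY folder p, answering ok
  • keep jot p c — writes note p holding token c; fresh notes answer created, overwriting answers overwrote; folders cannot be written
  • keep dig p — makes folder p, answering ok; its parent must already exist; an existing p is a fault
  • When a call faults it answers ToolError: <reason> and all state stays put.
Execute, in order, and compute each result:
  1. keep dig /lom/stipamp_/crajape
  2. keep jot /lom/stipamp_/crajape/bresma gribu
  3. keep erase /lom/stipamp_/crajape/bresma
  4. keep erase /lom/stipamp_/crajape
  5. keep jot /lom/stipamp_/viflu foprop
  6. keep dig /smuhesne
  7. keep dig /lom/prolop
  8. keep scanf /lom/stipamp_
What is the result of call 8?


Answer: [viflu]

Derivation:
CALL keep dig[p: /lom/stipamp_/crajape]
RET  ok
CALL keep jot[p: /lom/stipamp_/crajape/bresma; c: gribu]
RET  created
CALL keep erase[p: /lom/stipamp_/crajape/bresma]
RET  ok
CALL keep erase[p: /lom/stipamp_/crajape]
RET  ok
CALL keep jot[p: /lom/stipamp_/viflu; c: foprop]
RET  created
CALL keep dig[p: /smuhesne]
RET  ok
CALL keep dig[p: /lom/prolop]
RET  ok
CALL keep scanf[p: /lom/stipamp_]
RET  [viflu]


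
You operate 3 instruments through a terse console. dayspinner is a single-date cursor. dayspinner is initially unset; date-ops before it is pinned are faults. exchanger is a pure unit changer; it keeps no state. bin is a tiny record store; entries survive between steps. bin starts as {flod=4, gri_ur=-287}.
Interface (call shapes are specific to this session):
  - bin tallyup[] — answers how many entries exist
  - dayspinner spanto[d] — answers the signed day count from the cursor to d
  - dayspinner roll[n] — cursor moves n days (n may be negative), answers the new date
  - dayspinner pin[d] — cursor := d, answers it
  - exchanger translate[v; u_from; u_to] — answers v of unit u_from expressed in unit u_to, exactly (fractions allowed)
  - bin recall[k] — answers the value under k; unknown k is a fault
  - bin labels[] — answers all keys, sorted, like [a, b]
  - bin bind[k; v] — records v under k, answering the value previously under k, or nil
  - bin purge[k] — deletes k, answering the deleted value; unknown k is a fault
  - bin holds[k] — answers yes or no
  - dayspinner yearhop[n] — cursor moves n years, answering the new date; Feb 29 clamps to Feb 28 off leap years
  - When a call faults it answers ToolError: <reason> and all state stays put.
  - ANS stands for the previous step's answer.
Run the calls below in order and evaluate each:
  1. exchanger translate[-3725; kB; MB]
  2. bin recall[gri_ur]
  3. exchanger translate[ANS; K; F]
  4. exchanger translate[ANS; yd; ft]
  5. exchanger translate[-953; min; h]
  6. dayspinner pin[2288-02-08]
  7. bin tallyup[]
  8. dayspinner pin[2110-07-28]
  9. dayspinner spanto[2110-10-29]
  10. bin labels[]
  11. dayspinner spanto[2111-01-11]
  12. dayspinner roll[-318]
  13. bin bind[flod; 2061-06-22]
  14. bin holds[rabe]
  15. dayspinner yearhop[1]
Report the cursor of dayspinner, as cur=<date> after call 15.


Answer: cur=2110-09-13

Derivation:
·→ exchanger translate(v→-3725, u_from→kB, u_to→MB)
·← -149/40
·→ bin recall(k→gri_ur)
·← -287
·→ exchanger translate(v→ANS, u_from→K, u_to→F)
·← -97627/100
·→ exchanger translate(v→ANS, u_from→yd, u_to→ft)
·← -292881/100
·→ exchanger translate(v→-953, u_from→min, u_to→h)
·← -953/60
·→ dayspinner pin(d→2288-02-08)
·← 2288-02-08
·→ bin tallyup()
·← 2
·→ dayspinner pin(d→2110-07-28)
·← 2110-07-28
·→ dayspinner spanto(d→2110-10-29)
·← 93
·→ bin labels()
·← [flod, gri_ur]
·→ dayspinner spanto(d→2111-01-11)
·← 167
·→ dayspinner roll(n→-318)
·← 2109-09-13
·→ bin bind(k→flod, v→2061-06-22)
·← 4
·→ bin holds(k→rabe)
·← no
·→ dayspinner yearhop(n→1)
·← 2110-09-13


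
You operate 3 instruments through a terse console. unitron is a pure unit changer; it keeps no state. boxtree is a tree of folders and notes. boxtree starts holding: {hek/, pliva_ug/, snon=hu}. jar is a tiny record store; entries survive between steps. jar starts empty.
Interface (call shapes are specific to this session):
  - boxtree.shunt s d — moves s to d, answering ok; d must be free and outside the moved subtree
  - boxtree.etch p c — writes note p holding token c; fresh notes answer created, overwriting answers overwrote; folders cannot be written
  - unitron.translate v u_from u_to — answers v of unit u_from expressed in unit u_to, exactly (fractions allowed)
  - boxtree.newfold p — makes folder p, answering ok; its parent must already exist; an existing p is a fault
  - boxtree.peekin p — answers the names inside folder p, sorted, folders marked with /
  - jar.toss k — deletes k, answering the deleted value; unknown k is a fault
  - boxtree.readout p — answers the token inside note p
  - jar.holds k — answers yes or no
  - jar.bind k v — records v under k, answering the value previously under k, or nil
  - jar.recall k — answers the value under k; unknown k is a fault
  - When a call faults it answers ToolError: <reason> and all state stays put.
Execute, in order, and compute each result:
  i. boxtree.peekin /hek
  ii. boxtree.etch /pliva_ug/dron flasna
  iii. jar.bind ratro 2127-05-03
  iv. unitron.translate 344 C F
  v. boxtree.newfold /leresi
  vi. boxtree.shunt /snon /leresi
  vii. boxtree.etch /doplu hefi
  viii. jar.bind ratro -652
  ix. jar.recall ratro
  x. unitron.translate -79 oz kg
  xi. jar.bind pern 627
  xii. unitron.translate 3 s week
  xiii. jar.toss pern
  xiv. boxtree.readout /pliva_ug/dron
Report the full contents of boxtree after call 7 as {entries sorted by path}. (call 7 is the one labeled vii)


Answer: {doplu=hefi, hek/, leresi/, pliva_ug/, pliva_ug/dron=flasna, snon=hu}

Derivation:
[in] boxtree.peekin p=/hek
  []
[in] boxtree.etch p=/pliva_ug/dron c=flasna
  created
[in] jar.bind k=ratro v=2127-05-03
  nil
[in] unitron.translate v=344 u_from=C u_to=F
  3256/5
[in] boxtree.newfold p=/leresi
  ok
[in] boxtree.shunt s=/snon d=/leresi
  ToolError: exists
[in] boxtree.etch p=/doplu c=hefi
  created
[in] jar.bind k=ratro v=-652
  2127-05-03
[in] jar.recall k=ratro
  -652
[in] unitron.translate v=-79 u_from=oz u_to=kg
  -3583379723/1600000000
[in] jar.bind k=pern v=627
  nil
[in] unitron.translate v=3 u_from=s u_to=week
  1/201600
[in] jar.toss k=pern
  627
[in] boxtree.readout p=/pliva_ug/dron
  flasna


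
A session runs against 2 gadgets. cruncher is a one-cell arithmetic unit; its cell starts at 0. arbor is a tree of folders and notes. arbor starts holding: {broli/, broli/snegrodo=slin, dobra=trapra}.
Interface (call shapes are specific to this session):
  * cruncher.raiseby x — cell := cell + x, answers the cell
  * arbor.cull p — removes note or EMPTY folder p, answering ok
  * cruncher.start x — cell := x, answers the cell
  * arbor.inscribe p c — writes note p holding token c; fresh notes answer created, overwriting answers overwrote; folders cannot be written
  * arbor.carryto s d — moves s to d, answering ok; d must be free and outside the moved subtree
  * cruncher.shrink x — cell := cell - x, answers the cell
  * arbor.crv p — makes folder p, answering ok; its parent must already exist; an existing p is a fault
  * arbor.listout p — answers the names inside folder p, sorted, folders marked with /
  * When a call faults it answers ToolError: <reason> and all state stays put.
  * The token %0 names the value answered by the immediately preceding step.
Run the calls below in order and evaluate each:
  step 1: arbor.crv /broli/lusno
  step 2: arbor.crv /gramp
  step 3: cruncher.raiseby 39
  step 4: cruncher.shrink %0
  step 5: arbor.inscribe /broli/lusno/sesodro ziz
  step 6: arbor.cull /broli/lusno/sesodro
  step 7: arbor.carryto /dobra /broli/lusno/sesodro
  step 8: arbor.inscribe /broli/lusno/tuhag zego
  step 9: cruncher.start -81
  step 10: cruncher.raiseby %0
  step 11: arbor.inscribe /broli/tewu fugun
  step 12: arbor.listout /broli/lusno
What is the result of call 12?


[in] crv /broli/lusno
[out] ok
[in] crv /gramp
[out] ok
[in] raiseby 39
[out] 39
[in] shrink %0
[out] 0
[in] inscribe /broli/lusno/sesodro ziz
[out] created
[in] cull /broli/lusno/sesodro
[out] ok
[in] carryto /dobra /broli/lusno/sesodro
[out] ok
[in] inscribe /broli/lusno/tuhag zego
[out] created
[in] start -81
[out] -81
[in] raiseby %0
[out] -162
[in] inscribe /broli/tewu fugun
[out] created
[in] listout /broli/lusno
[out] [sesodro, tuhag]

Answer: [sesodro, tuhag]


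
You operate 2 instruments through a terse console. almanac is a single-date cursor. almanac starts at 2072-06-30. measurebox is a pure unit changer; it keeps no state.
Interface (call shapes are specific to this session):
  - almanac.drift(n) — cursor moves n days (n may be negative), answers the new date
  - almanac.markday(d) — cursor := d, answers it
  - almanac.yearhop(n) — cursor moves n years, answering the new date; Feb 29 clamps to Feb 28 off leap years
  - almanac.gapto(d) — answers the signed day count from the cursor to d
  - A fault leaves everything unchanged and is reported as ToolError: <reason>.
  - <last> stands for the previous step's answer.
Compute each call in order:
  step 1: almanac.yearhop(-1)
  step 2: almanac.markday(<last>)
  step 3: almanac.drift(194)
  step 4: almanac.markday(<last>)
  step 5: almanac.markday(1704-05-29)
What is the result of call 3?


~$ almanac.yearhop n: -1
= 2071-06-30
~$ almanac.markday d: <last>
= 2071-06-30
~$ almanac.drift n: 194
= 2072-01-10
~$ almanac.markday d: <last>
= 2072-01-10
~$ almanac.markday d: 1704-05-29
= 1704-05-29

Answer: 2072-01-10


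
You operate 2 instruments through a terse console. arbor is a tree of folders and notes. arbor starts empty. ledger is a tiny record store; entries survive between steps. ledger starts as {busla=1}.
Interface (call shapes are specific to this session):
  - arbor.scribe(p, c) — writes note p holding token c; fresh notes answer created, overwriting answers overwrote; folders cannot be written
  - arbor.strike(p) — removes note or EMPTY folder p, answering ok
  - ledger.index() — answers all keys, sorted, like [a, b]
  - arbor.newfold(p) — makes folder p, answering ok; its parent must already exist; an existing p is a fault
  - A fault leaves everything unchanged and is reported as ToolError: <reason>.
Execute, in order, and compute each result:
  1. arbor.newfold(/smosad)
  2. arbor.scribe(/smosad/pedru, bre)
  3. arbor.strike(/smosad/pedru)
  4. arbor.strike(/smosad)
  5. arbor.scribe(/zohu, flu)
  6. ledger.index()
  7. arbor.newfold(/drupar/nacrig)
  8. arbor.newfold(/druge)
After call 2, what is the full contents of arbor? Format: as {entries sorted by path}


-> newfold(p='/smosad')
<- ok
-> scribe(p='/smosad/pedru', c='bre')
<- created
-> strike(p='/smosad/pedru')
<- ok
-> strike(p='/smosad')
<- ok
-> scribe(p='/zohu', c='flu')
<- created
-> index()
<- [busla]
-> newfold(p='/drupar/nacrig')
<- ToolError: no parent
-> newfold(p='/druge')
<- ok

Answer: {smosad/, smosad/pedru=bre}


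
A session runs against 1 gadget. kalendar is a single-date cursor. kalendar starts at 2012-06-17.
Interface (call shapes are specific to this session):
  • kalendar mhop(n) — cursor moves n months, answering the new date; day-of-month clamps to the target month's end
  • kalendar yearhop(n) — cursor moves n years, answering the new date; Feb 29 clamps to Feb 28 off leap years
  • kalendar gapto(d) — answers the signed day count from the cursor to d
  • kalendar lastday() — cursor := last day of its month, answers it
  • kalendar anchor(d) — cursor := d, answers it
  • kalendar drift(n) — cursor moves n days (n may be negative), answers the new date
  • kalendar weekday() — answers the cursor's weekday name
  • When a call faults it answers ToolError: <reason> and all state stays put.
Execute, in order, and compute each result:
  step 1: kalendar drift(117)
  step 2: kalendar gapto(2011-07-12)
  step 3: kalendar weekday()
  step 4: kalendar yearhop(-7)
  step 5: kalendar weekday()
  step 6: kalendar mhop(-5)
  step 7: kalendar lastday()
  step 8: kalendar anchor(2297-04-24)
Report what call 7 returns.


Invoking kalendar drift passing n→117, and see 2012-10-12.
I run kalendar gapto passing d→2011-07-12, which returns -458.
I call kalendar weekday: Friday.
I invoke kalendar yearhop passing n→-7, → 2005-10-12.
I try kalendar weekday, and get Wednesday.
Then kalendar mhop passing n→-5, → 2005-05-12.
I try kalendar lastday(), yielding 2005-05-31.
I use kalendar anchor passing d→2297-04-24, giving 2297-04-24.

Answer: 2005-05-31


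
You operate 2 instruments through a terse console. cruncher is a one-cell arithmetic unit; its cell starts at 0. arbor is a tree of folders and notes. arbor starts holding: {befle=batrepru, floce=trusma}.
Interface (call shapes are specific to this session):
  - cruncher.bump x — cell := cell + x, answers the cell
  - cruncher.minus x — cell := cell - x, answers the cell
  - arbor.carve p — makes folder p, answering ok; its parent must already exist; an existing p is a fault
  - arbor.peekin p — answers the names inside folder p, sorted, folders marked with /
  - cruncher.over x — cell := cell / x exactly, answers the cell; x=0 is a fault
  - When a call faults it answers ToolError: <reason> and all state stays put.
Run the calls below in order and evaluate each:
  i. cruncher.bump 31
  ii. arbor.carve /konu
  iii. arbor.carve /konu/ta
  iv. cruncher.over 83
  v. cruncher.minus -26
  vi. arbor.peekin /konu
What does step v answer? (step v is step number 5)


% 1. cruncher.bump(x→31) : 31
% 2. arbor.carve(p→/konu) : ok
% 3. arbor.carve(p→/konu/ta) : ok
% 4. cruncher.over(x→83) : 31/83
% 5. cruncher.minus(x→-26) : 2189/83
% 6. arbor.peekin(p→/konu) : [ta/]

Answer: 2189/83


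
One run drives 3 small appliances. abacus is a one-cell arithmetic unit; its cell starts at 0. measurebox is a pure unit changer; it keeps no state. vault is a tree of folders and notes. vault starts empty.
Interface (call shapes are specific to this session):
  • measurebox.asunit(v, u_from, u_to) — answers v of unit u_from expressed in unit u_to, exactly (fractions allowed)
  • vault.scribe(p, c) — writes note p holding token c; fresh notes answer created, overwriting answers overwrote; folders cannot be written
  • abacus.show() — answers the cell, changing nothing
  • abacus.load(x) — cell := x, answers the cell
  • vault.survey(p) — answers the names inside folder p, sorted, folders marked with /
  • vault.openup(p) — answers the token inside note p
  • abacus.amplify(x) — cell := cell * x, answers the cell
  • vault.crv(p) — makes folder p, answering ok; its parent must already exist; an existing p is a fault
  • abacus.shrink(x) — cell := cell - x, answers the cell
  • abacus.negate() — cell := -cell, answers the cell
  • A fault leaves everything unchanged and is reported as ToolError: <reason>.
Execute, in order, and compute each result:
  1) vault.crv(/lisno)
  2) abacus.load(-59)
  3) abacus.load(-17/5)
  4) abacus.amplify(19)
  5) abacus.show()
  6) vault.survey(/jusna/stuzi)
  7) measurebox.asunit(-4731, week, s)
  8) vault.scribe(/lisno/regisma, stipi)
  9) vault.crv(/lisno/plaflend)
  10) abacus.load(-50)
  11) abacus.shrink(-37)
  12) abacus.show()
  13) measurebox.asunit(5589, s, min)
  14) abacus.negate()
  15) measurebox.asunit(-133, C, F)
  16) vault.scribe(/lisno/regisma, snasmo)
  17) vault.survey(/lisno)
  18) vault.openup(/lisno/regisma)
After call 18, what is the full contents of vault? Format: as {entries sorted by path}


-> vault.crv(p→/lisno)
<- ok
-> abacus.load(x→-59)
<- -59
-> abacus.load(x→-17/5)
<- -17/5
-> abacus.amplify(x→19)
<- -323/5
-> abacus.show()
<- -323/5
-> vault.survey(p→/jusna/stuzi)
<- ToolError: not found
-> measurebox.asunit(v→-4731, u_from→week, u_to→s)
<- -2861308800
-> vault.scribe(p→/lisno/regisma, c→stipi)
<- created
-> vault.crv(p→/lisno/plaflend)
<- ok
-> abacus.load(x→-50)
<- -50
-> abacus.shrink(x→-37)
<- -13
-> abacus.show()
<- -13
-> measurebox.asunit(v→5589, u_from→s, u_to→min)
<- 1863/20
-> abacus.negate()
<- 13
-> measurebox.asunit(v→-133, u_from→C, u_to→F)
<- -1037/5
-> vault.scribe(p→/lisno/regisma, c→snasmo)
<- overwrote
-> vault.survey(p→/lisno)
<- [plaflend/, regisma]
-> vault.openup(p→/lisno/regisma)
<- snasmo

Answer: {lisno/, lisno/plaflend/, lisno/regisma=snasmo}


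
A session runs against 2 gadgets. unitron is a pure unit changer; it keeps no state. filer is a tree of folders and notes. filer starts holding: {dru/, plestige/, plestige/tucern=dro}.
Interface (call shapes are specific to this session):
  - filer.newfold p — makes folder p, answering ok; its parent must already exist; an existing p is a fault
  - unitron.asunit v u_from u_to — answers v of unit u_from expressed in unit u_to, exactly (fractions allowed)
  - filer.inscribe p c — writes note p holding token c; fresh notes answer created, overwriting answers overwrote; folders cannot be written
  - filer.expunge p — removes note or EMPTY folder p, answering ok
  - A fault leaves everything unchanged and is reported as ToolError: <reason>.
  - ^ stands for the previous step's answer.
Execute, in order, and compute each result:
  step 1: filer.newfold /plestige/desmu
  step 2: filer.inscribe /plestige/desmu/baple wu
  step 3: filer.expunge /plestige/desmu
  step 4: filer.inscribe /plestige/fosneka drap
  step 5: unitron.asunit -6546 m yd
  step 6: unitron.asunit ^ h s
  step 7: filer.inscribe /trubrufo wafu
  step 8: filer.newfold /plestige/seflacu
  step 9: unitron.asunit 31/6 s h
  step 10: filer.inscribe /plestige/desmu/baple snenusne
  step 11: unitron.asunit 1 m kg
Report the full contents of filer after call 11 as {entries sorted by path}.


→ filer.newfold(/plestige/desmu)
← ok
→ filer.inscribe(/plestige/desmu/baple, wu)
← created
→ filer.expunge(/plestige/desmu)
← ToolError: not empty
→ filer.inscribe(/plestige/fosneka, drap)
← created
→ unitron.asunit(-6546, m, yd)
← -2727500/381
→ unitron.asunit(^, h, s)
← -3273000000/127
→ filer.inscribe(/trubrufo, wafu)
← created
→ filer.newfold(/plestige/seflacu)
← ok
→ unitron.asunit(31/6, s, h)
← 31/21600
→ filer.inscribe(/plestige/desmu/baple, snenusne)
← overwrote
→ unitron.asunit(1, m, kg)
← ToolError: incompatible units

Answer: {dru/, plestige/, plestige/desmu/, plestige/desmu/baple=snenusne, plestige/fosneka=drap, plestige/seflacu/, plestige/tucern=dro, trubrufo=wafu}


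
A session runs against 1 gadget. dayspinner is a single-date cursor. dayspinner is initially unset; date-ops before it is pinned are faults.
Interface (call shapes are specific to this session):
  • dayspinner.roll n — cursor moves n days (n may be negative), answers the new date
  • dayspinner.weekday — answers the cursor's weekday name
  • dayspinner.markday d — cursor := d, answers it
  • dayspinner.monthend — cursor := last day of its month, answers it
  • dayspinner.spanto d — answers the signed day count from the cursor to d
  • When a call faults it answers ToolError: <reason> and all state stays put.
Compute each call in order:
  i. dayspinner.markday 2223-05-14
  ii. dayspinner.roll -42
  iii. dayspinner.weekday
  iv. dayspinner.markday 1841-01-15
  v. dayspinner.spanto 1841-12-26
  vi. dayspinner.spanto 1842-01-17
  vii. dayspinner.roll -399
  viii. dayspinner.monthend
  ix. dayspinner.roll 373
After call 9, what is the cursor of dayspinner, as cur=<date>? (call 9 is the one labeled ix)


Answer: cur=1841-01-07

Derivation:
% dayspinner.markday(d=2223-05-14) ~> 2223-05-14
% dayspinner.roll(n=-42) ~> 2223-04-02
% dayspinner.weekday() ~> Wednesday
% dayspinner.markday(d=1841-01-15) ~> 1841-01-15
% dayspinner.spanto(d=1841-12-26) ~> 345
% dayspinner.spanto(d=1842-01-17) ~> 367
% dayspinner.roll(n=-399) ~> 1839-12-13
% dayspinner.monthend() ~> 1839-12-31
% dayspinner.roll(n=373) ~> 1841-01-07


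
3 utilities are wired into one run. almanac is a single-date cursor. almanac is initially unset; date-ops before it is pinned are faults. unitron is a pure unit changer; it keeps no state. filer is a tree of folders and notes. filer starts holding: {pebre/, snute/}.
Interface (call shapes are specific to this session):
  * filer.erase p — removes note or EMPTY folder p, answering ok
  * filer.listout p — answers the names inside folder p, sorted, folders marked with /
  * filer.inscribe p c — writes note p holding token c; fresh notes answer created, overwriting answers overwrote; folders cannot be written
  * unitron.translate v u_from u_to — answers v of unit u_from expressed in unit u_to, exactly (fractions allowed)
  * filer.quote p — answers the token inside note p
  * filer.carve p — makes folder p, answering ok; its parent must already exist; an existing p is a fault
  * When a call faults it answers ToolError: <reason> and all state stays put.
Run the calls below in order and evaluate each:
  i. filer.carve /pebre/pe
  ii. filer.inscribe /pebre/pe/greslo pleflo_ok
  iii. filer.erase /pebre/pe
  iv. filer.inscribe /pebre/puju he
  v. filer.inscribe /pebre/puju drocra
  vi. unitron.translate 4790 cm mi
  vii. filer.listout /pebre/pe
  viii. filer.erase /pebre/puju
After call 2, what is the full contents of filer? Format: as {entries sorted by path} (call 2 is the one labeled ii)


Answer: {pebre/, pebre/pe/, pebre/pe/greslo=pleflo_ok, snute/}

Derivation:
Next I call filer.carve passing p=/pebre/pe, → ok.
I call filer.inscribe passing p=/pebre/pe/greslo, c=pleflo_ok, and get created.
Calling filer.erase passing p=/pebre/pe, and see ToolError: not empty.
Invoking filer.inscribe passing p=/pebre/puju, c=he, and observe created.
Next I call filer.inscribe passing p=/pebre/puju, c=drocra, and see overwrote.
Invoking unitron.translate passing v=4790, u_from=cm, u_to=mi, giving 11975/402336.
I call filer.listout passing p=/pebre/pe, and see [greslo].
Now I run filer.erase passing p=/pebre/puju, which returns ok.


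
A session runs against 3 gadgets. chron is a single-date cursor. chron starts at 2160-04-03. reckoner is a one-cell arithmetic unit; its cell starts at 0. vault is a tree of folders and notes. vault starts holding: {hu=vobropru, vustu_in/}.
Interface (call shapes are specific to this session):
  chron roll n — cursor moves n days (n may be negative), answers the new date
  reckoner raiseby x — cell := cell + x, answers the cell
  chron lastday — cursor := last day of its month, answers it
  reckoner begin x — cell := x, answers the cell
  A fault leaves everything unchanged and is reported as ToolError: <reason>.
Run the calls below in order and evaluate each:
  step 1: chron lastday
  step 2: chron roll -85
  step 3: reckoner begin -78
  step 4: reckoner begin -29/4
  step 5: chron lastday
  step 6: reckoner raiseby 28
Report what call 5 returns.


! 1. chron lastday() ~> 2160-04-30
! 2. chron roll(n: -85) ~> 2160-02-05
! 3. reckoner begin(x: -78) ~> -78
! 4. reckoner begin(x: -29/4) ~> -29/4
! 5. chron lastday() ~> 2160-02-29
! 6. reckoner raiseby(x: 28) ~> 83/4

Answer: 2160-02-29


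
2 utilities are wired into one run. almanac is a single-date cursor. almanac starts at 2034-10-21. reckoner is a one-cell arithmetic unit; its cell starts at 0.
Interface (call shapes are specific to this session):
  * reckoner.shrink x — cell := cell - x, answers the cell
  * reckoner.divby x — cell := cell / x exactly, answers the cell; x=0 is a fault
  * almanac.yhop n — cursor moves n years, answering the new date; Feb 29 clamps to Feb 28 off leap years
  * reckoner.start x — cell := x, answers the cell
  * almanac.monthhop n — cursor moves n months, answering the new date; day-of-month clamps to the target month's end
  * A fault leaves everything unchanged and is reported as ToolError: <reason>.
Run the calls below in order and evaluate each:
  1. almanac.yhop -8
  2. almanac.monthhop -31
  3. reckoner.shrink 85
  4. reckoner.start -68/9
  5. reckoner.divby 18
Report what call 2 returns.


Answer: 2024-03-21

Derivation:
Calling almanac.yhop using n→-8, — result: 2026-10-21.
I invoke almanac.monthhop using n→-31, and see 2024-03-21.
Next I call reckoner.shrink using x→85, and get -85.
Next I call reckoner.start using x→-68/9, which returns -68/9.
Next I call reckoner.divby using x→18, and see -34/81.
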